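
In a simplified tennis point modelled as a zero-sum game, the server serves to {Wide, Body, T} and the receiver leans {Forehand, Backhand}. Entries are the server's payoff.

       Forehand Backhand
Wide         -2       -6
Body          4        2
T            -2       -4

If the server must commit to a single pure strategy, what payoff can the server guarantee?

Row minima: Wide → -6, Body → 2, T → -4.
The best of these is 2.

2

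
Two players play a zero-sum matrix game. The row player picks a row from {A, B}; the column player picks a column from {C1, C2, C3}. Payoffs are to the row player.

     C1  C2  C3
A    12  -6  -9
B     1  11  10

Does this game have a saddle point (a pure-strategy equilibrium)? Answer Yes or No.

No

Row minima: A → -9, B → 1; maximin = 1.
Column maxima: C1 → 12, C2 → 11, C3 → 10; minimax = 10.
1 ≠ 10, so no pure-strategy equilibrium exists.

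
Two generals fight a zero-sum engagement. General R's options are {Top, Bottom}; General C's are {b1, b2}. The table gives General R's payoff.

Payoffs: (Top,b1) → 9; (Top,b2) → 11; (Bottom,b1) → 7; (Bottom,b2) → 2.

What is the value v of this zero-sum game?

9

Row minima: Top → 9, Bottom → 2; maximin = 9.
Column maxima: b1 → 9, b2 → 11; minimax = 9.
Since maximin = minimax = 9, there is a saddle point and the value is 9.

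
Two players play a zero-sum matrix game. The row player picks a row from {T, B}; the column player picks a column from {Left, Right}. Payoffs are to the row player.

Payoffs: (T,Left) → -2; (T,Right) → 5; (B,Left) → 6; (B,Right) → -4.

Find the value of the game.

22/17

Row minima: T → -2, B → -4; maximin = -2.
Column maxima: Left → 6, Right → 5; minimax = 5.
-2 ≠ 5, so there is no saddle point; optimal play is mixed.
Let the row player play T with probability p. Expected payoff against Left: (-2)p + 6(1−p) = −8p + 6; against Right: 5p + (-4)(1−p) = 9p − 4.
Setting these equal: −8p + 6 = 9p − 4 ⇒ −17p = -10 ⇒ p = 10/17, and the value is (-8)·(10/17) + 6 = 22/17.
For the column player: with q = P(Left), equating T's and B's payoffs gives −7q + 5 = 10q − 4 ⇒ q = 9/17.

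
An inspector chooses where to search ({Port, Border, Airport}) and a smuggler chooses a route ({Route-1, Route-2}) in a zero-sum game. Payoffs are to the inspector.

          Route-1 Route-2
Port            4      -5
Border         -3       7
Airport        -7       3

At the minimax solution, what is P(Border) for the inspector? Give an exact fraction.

Row minima: Port → -5, Border → -3, Airport → -7; maximin = -3.
Column maxima: Route-1 → 4, Route-2 → 7; minimax = 4.
-3 ≠ 4, so there is no saddle point; optimal play is mixed.
Airport is strictly dominated by Border, so the inspector never plays it.
On the remaining 2×2 (Port, Border vs Route-1, Route-2):
Let the inspector play Port with probability p. Expected payoff against Route-1: 4p + (-3)(1−p) = 7p − 3; against Route-2: (-5)p + 7(1−p) = −12p + 7.
Setting these equal: 7p − 3 = −12p + 7 ⇒ 19p = 10 ⇒ p = 10/19, and the value is (7)·(10/19) − 3 = 13/19.
For the smuggler: with q = P(Route-1), equating Port's and Border's payoffs gives 9q − 5 = −10q + 7 ⇒ q = 12/19.

9/19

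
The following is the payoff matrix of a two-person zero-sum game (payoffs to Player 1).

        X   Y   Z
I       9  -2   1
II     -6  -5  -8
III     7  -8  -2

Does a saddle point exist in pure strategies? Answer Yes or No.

Row minima: I → -2, II → -8, III → -8; maximin = -2.
Column maxima: X → 9, Y → -2, Z → 1; minimax = -2.
maximin = minimax = -2, so a saddle point exists.

Yes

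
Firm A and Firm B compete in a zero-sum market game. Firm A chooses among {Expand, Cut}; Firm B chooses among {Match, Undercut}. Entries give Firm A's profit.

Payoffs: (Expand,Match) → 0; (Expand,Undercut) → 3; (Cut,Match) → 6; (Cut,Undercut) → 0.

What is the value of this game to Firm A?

2

Row minima: Expand → 0, Cut → 0; maximin = 0.
Column maxima: Match → 6, Undercut → 3; minimax = 3.
0 ≠ 3, so there is no saddle point; optimal play is mixed.
Let Firm A play Expand with probability p. Expected payoff against Match: 0p + 6(1−p) = −6p + 6; against Undercut: 3p + 0(1−p) = 3p.
Setting these equal: −6p + 6 = 3p ⇒ −9p = -6 ⇒ p = 2/3, and the value is (-6)·(2/3) + 6 = 2.
For Firm B: with q = P(Match), equating Expand's and Cut's payoffs gives −3q + 3 = 6q ⇒ q = 1/3.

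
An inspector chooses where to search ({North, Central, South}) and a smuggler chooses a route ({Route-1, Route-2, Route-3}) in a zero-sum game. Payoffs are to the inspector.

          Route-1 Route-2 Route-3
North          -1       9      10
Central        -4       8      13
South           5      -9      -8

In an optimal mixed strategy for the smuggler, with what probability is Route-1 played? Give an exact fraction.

Row minima: North → -1, Central → -4, South → -9; maximin = -1.
Column maxima: Route-1 → 5, Route-2 → 9, Route-3 → 13; minimax = 5.
-1 ≠ 5, so there is no saddle point; optimal play is mixed.
Route-3 is strictly dominated by Route-2 (it gives the inspector strictly more in every row), so the smuggler never plays it.
With Route-3 eliminated, Central is strictly dominated by North (North gives the inspector strictly more in every remaining column), so the inspector never plays it.
On the remaining 2×2 (North, South vs Route-1, Route-2):
Let the inspector play North with probability p. Expected payoff against Route-1: (-1)p + 5(1−p) = −6p + 5; against Route-2: 9p + (-9)(1−p) = 18p − 9.
Setting these equal: −6p + 5 = 18p − 9 ⇒ −24p = -14 ⇒ p = 7/12, and the value is (-6)·(7/12) + 5 = 3/2.
For the smuggler: with q = P(Route-1), equating North's and South's payoffs gives −10q + 9 = 14q − 9 ⇒ q = 3/4.

3/4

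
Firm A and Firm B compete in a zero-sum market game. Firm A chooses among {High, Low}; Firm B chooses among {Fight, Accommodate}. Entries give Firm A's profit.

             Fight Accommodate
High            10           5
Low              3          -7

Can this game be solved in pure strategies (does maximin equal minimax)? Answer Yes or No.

Row minima: High → 5, Low → -7; maximin = 5.
Column maxima: Fight → 10, Accommodate → 5; minimax = 5.
maximin = minimax = 5, so a saddle point exists.

Yes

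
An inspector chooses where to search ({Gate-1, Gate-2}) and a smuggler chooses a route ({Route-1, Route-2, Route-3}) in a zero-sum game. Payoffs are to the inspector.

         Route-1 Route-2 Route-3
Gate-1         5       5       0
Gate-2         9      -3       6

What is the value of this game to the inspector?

Row minima: Gate-1 → 0, Gate-2 → -3; maximin = 0.
Column maxima: Route-1 → 9, Route-2 → 5, Route-3 → 6; minimax = 5.
0 ≠ 5, so there is no saddle point; optimal play is mixed.
Route-1 is strictly dominated by Route-3 (it gives the inspector strictly more in every row), so the smuggler never plays it.
On the remaining 2×2 (Gate-1, Gate-2 vs Route-2, Route-3):
Let the inspector play Gate-1 with probability p. Expected payoff against Route-2: 5p + (-3)(1−p) = 8p − 3; against Route-3: 0p + 6(1−p) = −6p + 6.
Setting these equal: 8p − 3 = −6p + 6 ⇒ 14p = 9 ⇒ p = 9/14, and the value is (8)·(9/14) − 3 = 15/7.
For the smuggler: with q = P(Route-2), equating Gate-1's and Gate-2's payoffs gives 5q = −9q + 6 ⇒ q = 3/7.

15/7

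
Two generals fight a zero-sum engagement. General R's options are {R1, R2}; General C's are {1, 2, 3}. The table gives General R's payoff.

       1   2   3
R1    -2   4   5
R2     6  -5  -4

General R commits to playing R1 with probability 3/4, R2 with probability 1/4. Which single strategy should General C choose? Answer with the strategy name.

If General C plays 1, General R's expected payoff is (3/4)·(-2) + (1/4)·6 = 0.
If General C plays 2, General R's expected payoff is (3/4)·4 + (1/4)·(-5) = 7/4.
If General C plays 3, General R's expected payoff is (3/4)·5 + (1/4)·(-4) = 11/4.
General C minimizes General R's payoff; the smallest is 0, so the best response is 1.

1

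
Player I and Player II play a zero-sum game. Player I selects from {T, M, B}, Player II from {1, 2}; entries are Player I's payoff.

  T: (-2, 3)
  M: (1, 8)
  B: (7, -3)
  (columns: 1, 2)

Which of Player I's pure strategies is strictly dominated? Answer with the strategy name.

M gives a strictly higher payoff than T against every column: 1 > -2, 8 > 3.
So T is strictly dominated and Player I never plays it.

T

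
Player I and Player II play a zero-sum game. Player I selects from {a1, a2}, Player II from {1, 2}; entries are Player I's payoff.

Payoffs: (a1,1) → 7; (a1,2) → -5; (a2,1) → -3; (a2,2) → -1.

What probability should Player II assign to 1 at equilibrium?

2/7

Row minima: a1 → -5, a2 → -3; maximin = -3.
Column maxima: 1 → 7, 2 → -1; minimax = -1.
-3 ≠ -1, so there is no saddle point; optimal play is mixed.
Let Player I play a1 with probability p. Expected payoff against 1: 7p + (-3)(1−p) = 10p − 3; against 2: (-5)p + (-1)(1−p) = −4p − 1.
Setting these equal: 10p − 3 = −4p − 1 ⇒ 14p = 2 ⇒ p = 1/7, and the value is (10)·(1/7) − 3 = -11/7.
For Player II: with q = P(1), equating a1's and a2's payoffs gives 12q − 5 = −2q − 1 ⇒ q = 2/7.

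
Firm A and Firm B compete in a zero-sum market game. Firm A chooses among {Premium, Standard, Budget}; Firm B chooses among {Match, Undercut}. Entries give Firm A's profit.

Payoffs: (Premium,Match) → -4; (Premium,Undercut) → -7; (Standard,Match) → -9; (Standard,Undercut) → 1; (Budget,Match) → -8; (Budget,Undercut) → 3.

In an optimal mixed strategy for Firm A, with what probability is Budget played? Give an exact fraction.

Row minima: Premium → -7, Standard → -9, Budget → -8; maximin = -7.
Column maxima: Match → -4, Undercut → 3; minimax = -4.
-7 ≠ -4, so there is no saddle point; optimal play is mixed.
Standard is strictly dominated by Budget, so Firm A never plays it.
On the remaining 2×2 (Premium, Budget vs Match, Undercut):
Let Firm A play Premium with probability p. Expected payoff against Match: (-4)p + (-8)(1−p) = 4p − 8; against Undercut: (-7)p + 3(1−p) = −10p + 3.
Setting these equal: 4p − 8 = −10p + 3 ⇒ 14p = 11 ⇒ p = 11/14, and the value is (4)·(11/14) − 8 = -34/7.
For Firm B: with q = P(Match), equating Premium's and Budget's payoffs gives 3q − 7 = −11q + 3 ⇒ q = 5/7.

3/14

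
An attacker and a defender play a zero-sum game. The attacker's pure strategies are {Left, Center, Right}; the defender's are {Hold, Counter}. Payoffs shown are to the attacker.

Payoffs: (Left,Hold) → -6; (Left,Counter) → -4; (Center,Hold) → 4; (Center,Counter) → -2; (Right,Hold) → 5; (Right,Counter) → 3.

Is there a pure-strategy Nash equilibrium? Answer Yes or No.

Yes

Row minima: Left → -6, Center → -2, Right → 3; maximin = 3.
Column maxima: Hold → 5, Counter → 3; minimax = 3.
maximin = minimax = 3, so a saddle point exists.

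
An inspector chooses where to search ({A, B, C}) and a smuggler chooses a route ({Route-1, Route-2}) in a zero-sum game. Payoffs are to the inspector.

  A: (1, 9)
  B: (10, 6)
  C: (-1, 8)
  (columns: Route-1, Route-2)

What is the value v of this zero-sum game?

7

Row minima: A → 1, B → 6, C → -1; maximin = 6.
Column maxima: Route-1 → 10, Route-2 → 9; minimax = 9.
6 ≠ 9, so there is no saddle point; optimal play is mixed.
C is strictly dominated by A, so the inspector never plays it.
On the remaining 2×2 (A, B vs Route-1, Route-2):
Let the inspector play A with probability p. Expected payoff against Route-1: 1p + 10(1−p) = −9p + 10; against Route-2: 9p + 6(1−p) = 3p + 6.
Setting these equal: −9p + 10 = 3p + 6 ⇒ −12p = -4 ⇒ p = 1/3, and the value is (-9)·(1/3) + 10 = 7.
For the smuggler: with q = P(Route-1), equating A's and B's payoffs gives −8q + 9 = 4q + 6 ⇒ q = 1/4.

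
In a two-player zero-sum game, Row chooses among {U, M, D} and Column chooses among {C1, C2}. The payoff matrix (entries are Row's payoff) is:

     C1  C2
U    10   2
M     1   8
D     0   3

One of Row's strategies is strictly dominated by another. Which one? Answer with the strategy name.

D

M gives a strictly higher payoff than D against every column: 1 > 0, 8 > 3.
So D is strictly dominated and Row never plays it.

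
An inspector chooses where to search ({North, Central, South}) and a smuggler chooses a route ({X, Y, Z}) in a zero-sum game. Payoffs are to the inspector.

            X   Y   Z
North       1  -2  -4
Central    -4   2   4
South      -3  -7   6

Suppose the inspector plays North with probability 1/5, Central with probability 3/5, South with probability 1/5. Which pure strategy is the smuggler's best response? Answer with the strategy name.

X

If the smuggler plays X, the inspector's expected payoff is (1/5)·1 + (3/5)·(-4) + (1/5)·(-3) = -14/5.
If the smuggler plays Y, the inspector's expected payoff is (1/5)·(-2) + (3/5)·2 + (1/5)·(-7) = -3/5.
If the smuggler plays Z, the inspector's expected payoff is (1/5)·(-4) + (3/5)·4 + (1/5)·6 = 14/5.
The smuggler minimizes the inspector's payoff; the smallest is -14/5, so the best response is X.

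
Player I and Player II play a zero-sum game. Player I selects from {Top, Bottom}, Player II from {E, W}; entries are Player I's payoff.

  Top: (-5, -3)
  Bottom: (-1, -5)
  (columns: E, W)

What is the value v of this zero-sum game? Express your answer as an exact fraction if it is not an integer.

-11/3

Row minima: Top → -5, Bottom → -5; maximin = -5.
Column maxima: E → -1, W → -3; minimax = -3.
-5 ≠ -3, so there is no saddle point; optimal play is mixed.
Let Player I play Top with probability p. Expected payoff against E: (-5)p + (-1)(1−p) = −4p − 1; against W: (-3)p + (-5)(1−p) = 2p − 5.
Setting these equal: −4p − 1 = 2p − 5 ⇒ −6p = -4 ⇒ p = 2/3, and the value is (-4)·(2/3) − 1 = -11/3.
For Player II: with q = P(E), equating Top's and Bottom's payoffs gives −2q − 3 = 4q − 5 ⇒ q = 1/3.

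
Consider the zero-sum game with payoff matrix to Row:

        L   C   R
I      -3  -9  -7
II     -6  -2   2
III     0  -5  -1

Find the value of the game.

-10/3

Row minima: I → -9, II → -6, III → -5; maximin = -5.
Column maxima: L → 0, C → -2, R → 2; minimax = -2.
-5 ≠ -2, so there is no saddle point; optimal play is mixed.
I is strictly dominated by III, so Row never plays it.
R is strictly dominated by C (it gives Row strictly more in every row), so Column never plays it.
On the remaining 2×2 (II, III vs L, C):
Let Row play II with probability p. Expected payoff against L: (-6)p + 0(1−p) = −6p; against C: (-2)p + (-5)(1−p) = 3p − 5.
Setting these equal: −6p = 3p − 5 ⇒ −9p = -5 ⇒ p = 5/9, and the value is (-6)·(5/9) = -10/3.
For Column: with q = P(L), equating II's and III's payoffs gives −4q − 2 = 5q − 5 ⇒ q = 1/3.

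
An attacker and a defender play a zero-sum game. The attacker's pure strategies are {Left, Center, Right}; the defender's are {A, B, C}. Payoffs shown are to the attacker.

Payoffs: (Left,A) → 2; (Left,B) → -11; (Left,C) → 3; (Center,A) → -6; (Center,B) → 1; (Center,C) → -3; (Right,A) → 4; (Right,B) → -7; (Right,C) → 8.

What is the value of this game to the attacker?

Row minima: Left → -11, Center → -6, Right → -7; maximin = -6.
Column maxima: A → 4, B → 1, C → 8; minimax = 1.
-6 ≠ 1, so there is no saddle point; optimal play is mixed.
Left is strictly dominated by Right, so the attacker never plays it.
C is strictly dominated by A (it gives the attacker strictly more in every row), so the defender never plays it.
On the remaining 2×2 (Center, Right vs A, B):
Let the attacker play Center with probability p. Expected payoff against A: (-6)p + 4(1−p) = −10p + 4; against B: 1p + (-7)(1−p) = 8p − 7.
Setting these equal: −10p + 4 = 8p − 7 ⇒ −18p = -11 ⇒ p = 11/18, and the value is (-10)·(11/18) + 4 = -19/9.
For the defender: with q = P(A), equating Center's and Right's payoffs gives −7q + 1 = 11q − 7 ⇒ q = 4/9.

-19/9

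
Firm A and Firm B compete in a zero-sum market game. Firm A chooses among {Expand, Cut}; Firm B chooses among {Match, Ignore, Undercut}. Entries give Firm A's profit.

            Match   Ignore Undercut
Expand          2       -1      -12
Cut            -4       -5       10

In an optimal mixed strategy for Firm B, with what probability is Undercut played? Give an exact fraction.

2/13

Row minima: Expand → -12, Cut → -5; maximin = -5.
Column maxima: Match → 2, Ignore → -1, Undercut → 10; minimax = -1.
-5 ≠ -1, so there is no saddle point; optimal play is mixed.
Match is strictly dominated by Ignore (it gives Firm A strictly more in every row), so Firm B never plays it.
On the remaining 2×2 (Expand, Cut vs Ignore, Undercut):
Let Firm A play Expand with probability p. Expected payoff against Ignore: (-1)p + (-5)(1−p) = 4p − 5; against Undercut: (-12)p + 10(1−p) = −22p + 10.
Setting these equal: 4p − 5 = −22p + 10 ⇒ 26p = 15 ⇒ p = 15/26, and the value is (4)·(15/26) − 5 = -35/13.
For Firm B: with q = P(Ignore), equating Expand's and Cut's payoffs gives 11q − 12 = −15q + 10 ⇒ q = 11/13.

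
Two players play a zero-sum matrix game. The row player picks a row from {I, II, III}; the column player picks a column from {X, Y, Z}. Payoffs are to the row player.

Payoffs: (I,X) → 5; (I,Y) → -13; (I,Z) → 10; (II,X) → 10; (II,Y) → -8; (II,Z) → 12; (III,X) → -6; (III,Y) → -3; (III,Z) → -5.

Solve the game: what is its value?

-26/7

Row minima: I → -13, II → -8, III → -6; maximin = -6.
Column maxima: X → 10, Y → -3, Z → 12; minimax = -3.
-6 ≠ -3, so there is no saddle point; optimal play is mixed.
I is strictly dominated by II, so the row player never plays it.
Z is strictly dominated by X (it gives the row player strictly more in every row), so the column player never plays it.
On the remaining 2×2 (II, III vs X, Y):
Let the row player play II with probability p. Expected payoff against X: 10p + (-6)(1−p) = 16p − 6; against Y: (-8)p + (-3)(1−p) = −5p − 3.
Setting these equal: 16p − 6 = −5p − 3 ⇒ 21p = 3 ⇒ p = 1/7, and the value is (16)·(1/7) − 6 = -26/7.
For the column player: with q = P(X), equating II's and III's payoffs gives 18q − 8 = −3q − 3 ⇒ q = 5/21.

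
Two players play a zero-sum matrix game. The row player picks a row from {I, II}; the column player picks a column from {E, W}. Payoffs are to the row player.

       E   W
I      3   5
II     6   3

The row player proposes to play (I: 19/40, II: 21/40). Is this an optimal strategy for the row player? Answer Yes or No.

No

Against E this mix gives (19/40)·3 + (21/40)·6 = 183/40.
Against W this mix gives (19/40)·5 + (21/40)·3 = 79/20.
The column player will play W, holding the row player to 79/20. Shifting weight toward the row that does better against W would raise this floor (the equalizing mix achieves 21/5 against both W and E), so the proposed strategy is not optimal.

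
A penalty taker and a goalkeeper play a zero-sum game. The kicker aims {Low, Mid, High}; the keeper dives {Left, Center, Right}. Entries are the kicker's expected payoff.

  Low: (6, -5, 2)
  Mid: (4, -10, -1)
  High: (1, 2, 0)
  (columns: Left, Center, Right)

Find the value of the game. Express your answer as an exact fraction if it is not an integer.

4/9

Row minima: Low → -5, Mid → -10, High → 0; maximin = 0.
Column maxima: Left → 6, Center → 2, Right → 2; minimax = 2.
0 ≠ 2, so there is no saddle point; optimal play is mixed.
Mid is strictly dominated by Low, so the kicker never plays it.
Left is strictly dominated by Right (it gives the kicker strictly more in every row), so the keeper never plays it.
On the remaining 2×2 (Low, High vs Center, Right):
Let the kicker play Low with probability p. Expected payoff against Center: (-5)p + 2(1−p) = −7p + 2; against Right: 2p + 0(1−p) = 2p.
Setting these equal: −7p + 2 = 2p ⇒ −9p = -2 ⇒ p = 2/9, and the value is (-7)·(2/9) + 2 = 4/9.
For the keeper: with q = P(Center), equating Low's and High's payoffs gives −7q + 2 = 2q ⇒ q = 2/9.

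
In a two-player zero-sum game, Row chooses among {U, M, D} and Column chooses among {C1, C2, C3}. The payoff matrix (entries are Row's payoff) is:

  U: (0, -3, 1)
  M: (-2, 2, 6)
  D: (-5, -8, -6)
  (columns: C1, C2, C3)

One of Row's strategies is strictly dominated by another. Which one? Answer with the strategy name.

D

U gives a strictly higher payoff than D against every column: 0 > -5, -3 > -8, 1 > -6.
So D is strictly dominated and Row never plays it.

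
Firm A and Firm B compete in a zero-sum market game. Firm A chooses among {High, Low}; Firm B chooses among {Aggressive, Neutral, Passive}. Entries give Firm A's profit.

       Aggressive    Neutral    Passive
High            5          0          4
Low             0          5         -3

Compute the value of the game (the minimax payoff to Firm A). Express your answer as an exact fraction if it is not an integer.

Row minima: High → 0, Low → -3; maximin = 0.
Column maxima: Aggressive → 5, Neutral → 5, Passive → 4; minimax = 4.
0 ≠ 4, so there is no saddle point; optimal play is mixed.
Aggressive is strictly dominated by Passive (it gives Firm A strictly more in every row), so Firm B never plays it.
On the remaining 2×2 (High, Low vs Neutral, Passive):
Let Firm A play High with probability p. Expected payoff against Neutral: 0p + 5(1−p) = −5p + 5; against Passive: 4p + (-3)(1−p) = 7p − 3.
Setting these equal: −5p + 5 = 7p − 3 ⇒ −12p = -8 ⇒ p = 2/3, and the value is (-5)·(2/3) + 5 = 5/3.
For Firm B: with q = P(Neutral), equating High's and Low's payoffs gives −4q + 4 = 8q − 3 ⇒ q = 7/12.

5/3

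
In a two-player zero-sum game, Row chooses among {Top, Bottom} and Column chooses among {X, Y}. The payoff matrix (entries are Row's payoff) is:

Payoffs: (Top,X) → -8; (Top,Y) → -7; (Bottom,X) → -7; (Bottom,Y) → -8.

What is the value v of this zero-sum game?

-15/2

Row minima: Top → -8, Bottom → -8; maximin = -8.
Column maxima: X → -7, Y → -7; minimax = -7.
-8 ≠ -7, so there is no saddle point; optimal play is mixed.
Let Row play Top with probability p. Expected payoff against X: (-8)p + (-7)(1−p) = −p − 7; against Y: (-7)p + (-8)(1−p) = p − 8.
Setting these equal: −p − 7 = p − 8 ⇒ −2p = -1 ⇒ p = 1/2, and the value is (-1)·(1/2) − 7 = -15/2.
For Column: with q = P(X), equating Top's and Bottom's payoffs gives −q − 7 = q − 8 ⇒ q = 1/2.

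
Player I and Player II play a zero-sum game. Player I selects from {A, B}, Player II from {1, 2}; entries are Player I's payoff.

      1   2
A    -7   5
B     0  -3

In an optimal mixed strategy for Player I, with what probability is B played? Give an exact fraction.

4/5

Row minima: A → -7, B → -3; maximin = -3.
Column maxima: 1 → 0, 2 → 5; minimax = 0.
-3 ≠ 0, so there is no saddle point; optimal play is mixed.
Let Player I play A with probability p. Expected payoff against 1: (-7)p + 0(1−p) = −7p; against 2: 5p + (-3)(1−p) = 8p − 3.
Setting these equal: −7p = 8p − 3 ⇒ −15p = -3 ⇒ p = 1/5, and the value is (-7)·(1/5) = -7/5.
For Player II: with q = P(1), equating A's and B's payoffs gives −12q + 5 = 3q − 3 ⇒ q = 8/15.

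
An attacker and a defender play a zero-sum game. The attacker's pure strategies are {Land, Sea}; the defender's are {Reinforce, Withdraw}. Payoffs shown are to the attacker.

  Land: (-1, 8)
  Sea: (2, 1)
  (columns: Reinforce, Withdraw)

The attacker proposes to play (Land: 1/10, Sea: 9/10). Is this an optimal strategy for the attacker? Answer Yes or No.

Against Reinforce this mix gives (1/10)·(-1) + (9/10)·2 = 17/10.
Against Withdraw this mix gives (1/10)·8 + (9/10)·1 = 17/10.
All of the defender's active replies (Reinforce, Withdraw) yield 17/10, and no column does worse for the attacker. The mix makes the defender indifferent and guarantees 17/10, so it is optimal.

Yes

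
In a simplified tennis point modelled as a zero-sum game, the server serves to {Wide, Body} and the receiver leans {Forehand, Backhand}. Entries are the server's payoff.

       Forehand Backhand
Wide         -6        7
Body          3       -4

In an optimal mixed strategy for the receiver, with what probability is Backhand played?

Row minima: Wide → -6, Body → -4; maximin = -4.
Column maxima: Forehand → 3, Backhand → 7; minimax = 3.
-4 ≠ 3, so there is no saddle point; optimal play is mixed.
Let the server play Wide with probability p. Expected payoff against Forehand: (-6)p + 3(1−p) = −9p + 3; against Backhand: 7p + (-4)(1−p) = 11p − 4.
Setting these equal: −9p + 3 = 11p − 4 ⇒ −20p = -7 ⇒ p = 7/20, and the value is (-9)·(7/20) + 3 = -3/20.
For the receiver: with q = P(Forehand), equating Wide's and Body's payoffs gives −13q + 7 = 7q − 4 ⇒ q = 11/20.

9/20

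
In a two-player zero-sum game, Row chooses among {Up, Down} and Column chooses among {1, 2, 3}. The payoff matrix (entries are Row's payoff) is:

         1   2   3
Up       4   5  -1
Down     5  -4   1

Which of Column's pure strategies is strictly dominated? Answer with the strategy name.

1

3 holds Row's payoff strictly below 1 in every row: -1 < 4, 1 < 5.
So 1 is strictly dominated for Column.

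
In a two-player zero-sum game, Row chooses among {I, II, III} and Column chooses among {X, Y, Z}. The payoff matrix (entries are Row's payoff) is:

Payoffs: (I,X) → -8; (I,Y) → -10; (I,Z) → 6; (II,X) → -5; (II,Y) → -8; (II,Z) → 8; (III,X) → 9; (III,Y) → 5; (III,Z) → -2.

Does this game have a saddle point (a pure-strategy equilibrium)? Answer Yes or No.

No

Row minima: I → -10, II → -8, III → -2; maximin = -2.
Column maxima: X → 9, Y → 5, Z → 8; minimax = 5.
-2 ≠ 5, so no pure-strategy equilibrium exists.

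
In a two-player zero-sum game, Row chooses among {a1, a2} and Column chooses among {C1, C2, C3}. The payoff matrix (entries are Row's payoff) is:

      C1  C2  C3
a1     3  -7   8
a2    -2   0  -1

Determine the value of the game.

Row minima: a1 → -7, a2 → -2; maximin = -2.
Column maxima: C1 → 3, C2 → 0, C3 → 8; minimax = 0.
-2 ≠ 0, so there is no saddle point; optimal play is mixed.
C3 is strictly dominated by C1 (it gives Row strictly more in every row), so Column never plays it.
On the remaining 2×2 (a1, a2 vs C1, C2):
Let Row play a1 with probability p. Expected payoff against C1: 3p + (-2)(1−p) = 5p − 2; against C2: (-7)p + 0(1−p) = −7p.
Setting these equal: 5p − 2 = −7p ⇒ 12p = 2 ⇒ p = 1/6, and the value is (5)·(1/6) − 2 = -7/6.
For Column: with q = P(C1), equating a1's and a2's payoffs gives 10q − 7 = −2q ⇒ q = 7/12.

-7/6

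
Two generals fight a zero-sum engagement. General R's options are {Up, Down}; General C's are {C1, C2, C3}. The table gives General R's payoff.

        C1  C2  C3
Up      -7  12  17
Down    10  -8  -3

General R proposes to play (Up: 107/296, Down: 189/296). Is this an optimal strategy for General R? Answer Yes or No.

No

Against C1 this mix gives (107/296)·(-7) + (189/296)·10 = 1141/296.
Against C2 this mix gives (107/296)·12 + (189/296)·(-8) = -57/74.
Against C3 this mix gives (107/296)·17 + (189/296)·(-3) = 313/74.
General C will play C2, holding General R to -57/74. Shifting weight toward the row that does better against C2 would raise this floor (the equalizing mix achieves 64/37 against both C2 and C1), so the proposed strategy is not optimal.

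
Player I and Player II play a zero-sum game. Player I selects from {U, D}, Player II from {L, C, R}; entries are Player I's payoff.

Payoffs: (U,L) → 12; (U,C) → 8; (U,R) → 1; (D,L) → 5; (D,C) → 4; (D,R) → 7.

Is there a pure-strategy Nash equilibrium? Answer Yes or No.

No

Row minima: U → 1, D → 4; maximin = 4.
Column maxima: L → 12, C → 8, R → 7; minimax = 7.
4 ≠ 7, so no pure-strategy equilibrium exists.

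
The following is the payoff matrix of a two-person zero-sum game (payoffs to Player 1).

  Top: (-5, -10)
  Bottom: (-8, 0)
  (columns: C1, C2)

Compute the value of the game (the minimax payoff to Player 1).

Row minima: Top → -10, Bottom → -8; maximin = -8.
Column maxima: C1 → -5, C2 → 0; minimax = -5.
-8 ≠ -5, so there is no saddle point; optimal play is mixed.
Let Player 1 play Top with probability p. Expected payoff against C1: (-5)p + (-8)(1−p) = 3p − 8; against C2: (-10)p + 0(1−p) = −10p.
Setting these equal: 3p − 8 = −10p ⇒ 13p = 8 ⇒ p = 8/13, and the value is (3)·(8/13) − 8 = -80/13.
For Player 2: with q = P(C1), equating Top's and Bottom's payoffs gives 5q − 10 = −8q ⇒ q = 10/13.

-80/13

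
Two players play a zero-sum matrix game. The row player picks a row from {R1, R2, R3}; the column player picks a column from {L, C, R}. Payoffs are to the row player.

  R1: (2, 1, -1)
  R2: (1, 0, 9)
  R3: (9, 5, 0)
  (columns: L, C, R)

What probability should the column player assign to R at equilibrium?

Row minima: R1 → -1, R2 → 0, R3 → 0; maximin = 0.
Column maxima: L → 9, C → 5, R → 9; minimax = 5.
0 ≠ 5, so there is no saddle point; optimal play is mixed.
R1 is strictly dominated by R3, so the row player never plays it.
L is strictly dominated by C (it gives the row player strictly more in every row), so the column player never plays it.
On the remaining 2×2 (R2, R3 vs C, R):
Let the row player play R2 with probability p. Expected payoff against C: 0p + 5(1−p) = −5p + 5; against R: 9p + 0(1−p) = 9p.
Setting these equal: −5p + 5 = 9p ⇒ −14p = -5 ⇒ p = 5/14, and the value is (-5)·(5/14) + 5 = 45/14.
For the column player: with q = P(C), equating R2's and R3's payoffs gives −9q + 9 = 5q ⇒ q = 9/14.

5/14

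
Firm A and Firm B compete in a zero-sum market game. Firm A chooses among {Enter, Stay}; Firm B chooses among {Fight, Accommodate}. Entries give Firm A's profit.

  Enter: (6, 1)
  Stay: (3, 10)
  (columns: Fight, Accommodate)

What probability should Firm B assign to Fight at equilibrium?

3/4

Row minima: Enter → 1, Stay → 3; maximin = 3.
Column maxima: Fight → 6, Accommodate → 10; minimax = 6.
3 ≠ 6, so there is no saddle point; optimal play is mixed.
Let Firm A play Enter with probability p. Expected payoff against Fight: 6p + 3(1−p) = 3p + 3; against Accommodate: 1p + 10(1−p) = −9p + 10.
Setting these equal: 3p + 3 = −9p + 10 ⇒ 12p = 7 ⇒ p = 7/12, and the value is (3)·(7/12) + 3 = 19/4.
For Firm B: with q = P(Fight), equating Enter's and Stay's payoffs gives 5q + 1 = −7q + 10 ⇒ q = 3/4.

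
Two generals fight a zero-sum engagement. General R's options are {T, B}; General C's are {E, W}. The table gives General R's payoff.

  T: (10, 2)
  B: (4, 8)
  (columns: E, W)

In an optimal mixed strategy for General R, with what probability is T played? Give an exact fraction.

Row minima: T → 2, B → 4; maximin = 4.
Column maxima: E → 10, W → 8; minimax = 8.
4 ≠ 8, so there is no saddle point; optimal play is mixed.
Let General R play T with probability p. Expected payoff against E: 10p + 4(1−p) = 6p + 4; against W: 2p + 8(1−p) = −6p + 8.
Setting these equal: 6p + 4 = −6p + 8 ⇒ 12p = 4 ⇒ p = 1/3, and the value is (6)·(1/3) + 4 = 6.
For General C: with q = P(E), equating T's and B's payoffs gives 8q + 2 = −4q + 8 ⇒ q = 1/2.

1/3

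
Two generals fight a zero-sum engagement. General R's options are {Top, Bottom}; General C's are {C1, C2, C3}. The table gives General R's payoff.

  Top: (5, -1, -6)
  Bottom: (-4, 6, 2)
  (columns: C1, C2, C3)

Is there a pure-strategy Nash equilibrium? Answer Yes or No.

Row minima: Top → -6, Bottom → -4; maximin = -4.
Column maxima: C1 → 5, C2 → 6, C3 → 2; minimax = 2.
-4 ≠ 2, so no pure-strategy equilibrium exists.

No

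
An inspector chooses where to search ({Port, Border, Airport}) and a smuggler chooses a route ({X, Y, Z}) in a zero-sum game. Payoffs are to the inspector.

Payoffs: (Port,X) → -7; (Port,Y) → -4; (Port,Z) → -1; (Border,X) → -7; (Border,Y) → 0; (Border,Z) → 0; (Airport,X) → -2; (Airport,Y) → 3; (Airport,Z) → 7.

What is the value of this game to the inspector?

-2

Row minima: Port → -7, Border → -7, Airport → -2; maximin = -2.
Column maxima: X → -2, Y → 3, Z → 7; minimax = -2.
Since maximin = minimax = -2, there is a saddle point and the value is -2.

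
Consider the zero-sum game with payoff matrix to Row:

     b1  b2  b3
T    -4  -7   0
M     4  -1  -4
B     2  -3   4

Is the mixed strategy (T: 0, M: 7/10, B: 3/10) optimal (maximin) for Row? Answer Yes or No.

Yes

Against b1 this mix gives (7/10)·4 + (3/10)·2 = 17/5.
Against b2 this mix gives (7/10)·(-1) + (3/10)·(-3) = -8/5.
Against b3 this mix gives (7/10)·(-4) + (3/10)·4 = -8/5.
All of Column's active replies (b2, b3) yield -8/5, and no column does worse for Row. The mix makes Column indifferent and guarantees -8/5, so it is optimal.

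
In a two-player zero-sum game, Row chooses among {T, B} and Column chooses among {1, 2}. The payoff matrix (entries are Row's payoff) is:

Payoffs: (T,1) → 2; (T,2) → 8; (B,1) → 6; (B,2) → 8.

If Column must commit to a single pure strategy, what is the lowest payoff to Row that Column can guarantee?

6

Column maxima: 1 → 6, 2 → 8.
The smallest of these is 6.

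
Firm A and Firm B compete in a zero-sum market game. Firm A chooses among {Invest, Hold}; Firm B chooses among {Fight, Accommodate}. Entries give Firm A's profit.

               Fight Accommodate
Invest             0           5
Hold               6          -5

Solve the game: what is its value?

Row minima: Invest → 0, Hold → -5; maximin = 0.
Column maxima: Fight → 6, Accommodate → 5; minimax = 5.
0 ≠ 5, so there is no saddle point; optimal play is mixed.
Let Firm A play Invest with probability p. Expected payoff against Fight: 0p + 6(1−p) = −6p + 6; against Accommodate: 5p + (-5)(1−p) = 10p − 5.
Setting these equal: −6p + 6 = 10p − 5 ⇒ −16p = -11 ⇒ p = 11/16, and the value is (-6)·(11/16) + 6 = 15/8.
For Firm B: with q = P(Fight), equating Invest's and Hold's payoffs gives −5q + 5 = 11q − 5 ⇒ q = 5/8.

15/8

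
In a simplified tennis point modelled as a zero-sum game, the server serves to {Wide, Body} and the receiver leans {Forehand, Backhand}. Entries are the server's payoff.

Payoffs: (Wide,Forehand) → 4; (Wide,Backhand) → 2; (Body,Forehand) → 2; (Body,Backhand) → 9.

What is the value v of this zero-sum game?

Row minima: Wide → 2, Body → 2; maximin = 2.
Column maxima: Forehand → 4, Backhand → 9; minimax = 4.
2 ≠ 4, so there is no saddle point; optimal play is mixed.
Let the server play Wide with probability p. Expected payoff against Forehand: 4p + 2(1−p) = 2p + 2; against Backhand: 2p + 9(1−p) = −7p + 9.
Setting these equal: 2p + 2 = −7p + 9 ⇒ 9p = 7 ⇒ p = 7/9, and the value is (2)·(7/9) + 2 = 32/9.
For the receiver: with q = P(Forehand), equating Wide's and Body's payoffs gives 2q + 2 = −7q + 9 ⇒ q = 7/9.

32/9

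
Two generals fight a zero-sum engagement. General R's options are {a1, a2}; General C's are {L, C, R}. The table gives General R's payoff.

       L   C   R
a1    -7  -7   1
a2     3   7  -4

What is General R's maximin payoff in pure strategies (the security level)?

Row minima: a1 → -7, a2 → -4.
The best of these is -4.

-4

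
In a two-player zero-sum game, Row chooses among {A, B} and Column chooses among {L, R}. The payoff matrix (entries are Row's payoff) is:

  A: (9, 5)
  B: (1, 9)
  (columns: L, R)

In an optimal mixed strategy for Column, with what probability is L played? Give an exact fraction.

1/3

Row minima: A → 5, B → 1; maximin = 5.
Column maxima: L → 9, R → 9; minimax = 9.
5 ≠ 9, so there is no saddle point; optimal play is mixed.
Let Row play A with probability p. Expected payoff against L: 9p + 1(1−p) = 8p + 1; against R: 5p + 9(1−p) = −4p + 9.
Setting these equal: 8p + 1 = −4p + 9 ⇒ 12p = 8 ⇒ p = 2/3, and the value is (8)·(2/3) + 1 = 19/3.
For Column: with q = P(L), equating A's and B's payoffs gives 4q + 5 = −8q + 9 ⇒ q = 1/3.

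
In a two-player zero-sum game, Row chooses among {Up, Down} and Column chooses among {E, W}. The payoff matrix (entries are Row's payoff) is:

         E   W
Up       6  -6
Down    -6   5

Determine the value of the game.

-6/23

Row minima: Up → -6, Down → -6; maximin = -6.
Column maxima: E → 6, W → 5; minimax = 5.
-6 ≠ 5, so there is no saddle point; optimal play is mixed.
Let Row play Up with probability p. Expected payoff against E: 6p + (-6)(1−p) = 12p − 6; against W: (-6)p + 5(1−p) = −11p + 5.
Setting these equal: 12p − 6 = −11p + 5 ⇒ 23p = 11 ⇒ p = 11/23, and the value is (12)·(11/23) − 6 = -6/23.
For Column: with q = P(E), equating Up's and Down's payoffs gives 12q − 6 = −11q + 5 ⇒ q = 11/23.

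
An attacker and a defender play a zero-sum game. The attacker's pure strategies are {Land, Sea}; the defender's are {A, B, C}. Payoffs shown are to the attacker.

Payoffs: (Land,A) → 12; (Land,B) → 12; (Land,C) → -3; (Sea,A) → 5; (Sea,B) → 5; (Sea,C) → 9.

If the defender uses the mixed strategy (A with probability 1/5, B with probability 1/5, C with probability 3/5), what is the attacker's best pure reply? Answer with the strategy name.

Expected payoff of Land: (1/5)·12 + (1/5)·12 + (3/5)·(-3) = 3.
Expected payoff of Sea: (1/5)·5 + (1/5)·5 + (3/5)·9 = 37/5.
The largest is 37/5, so the attacker's best response is Sea.

Sea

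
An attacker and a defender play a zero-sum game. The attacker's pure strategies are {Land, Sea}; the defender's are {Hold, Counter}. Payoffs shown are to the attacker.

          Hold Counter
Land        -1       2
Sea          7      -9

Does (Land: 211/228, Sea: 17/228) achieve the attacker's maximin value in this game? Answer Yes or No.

No

Against Hold this mix gives (211/228)·(-1) + (17/228)·7 = -23/57.
Against Counter this mix gives (211/228)·2 + (17/228)·(-9) = 269/228.
The defender will play Hold, holding the attacker to -23/57. Shifting weight toward the row that does better against Hold would raise this floor (the equalizing mix achieves 5/19 against both Hold and Counter), so the proposed strategy is not optimal.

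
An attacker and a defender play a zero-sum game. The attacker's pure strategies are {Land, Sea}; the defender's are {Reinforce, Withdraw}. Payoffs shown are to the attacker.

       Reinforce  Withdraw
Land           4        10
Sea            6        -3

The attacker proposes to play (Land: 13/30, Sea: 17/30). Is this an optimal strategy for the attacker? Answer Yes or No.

No

Against Reinforce this mix gives (13/30)·4 + (17/30)·6 = 77/15.
Against Withdraw this mix gives (13/30)·10 + (17/30)·(-3) = 79/30.
The defender will play Withdraw, holding the attacker to 79/30. Shifting weight toward the row that does better against Withdraw would raise this floor (the equalizing mix achieves 24/5 against both Withdraw and Reinforce), so the proposed strategy is not optimal.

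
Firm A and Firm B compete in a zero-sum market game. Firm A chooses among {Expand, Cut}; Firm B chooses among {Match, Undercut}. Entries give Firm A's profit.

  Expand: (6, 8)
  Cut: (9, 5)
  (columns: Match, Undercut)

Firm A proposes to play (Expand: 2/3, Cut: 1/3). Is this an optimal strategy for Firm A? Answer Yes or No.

Yes

Against Match this mix gives (2/3)·6 + (1/3)·9 = 7.
Against Undercut this mix gives (2/3)·8 + (1/3)·5 = 7.
All of Firm B's active replies (Match, Undercut) yield 7, and no column does worse for Firm A. The mix makes Firm B indifferent and guarantees 7, so it is optimal.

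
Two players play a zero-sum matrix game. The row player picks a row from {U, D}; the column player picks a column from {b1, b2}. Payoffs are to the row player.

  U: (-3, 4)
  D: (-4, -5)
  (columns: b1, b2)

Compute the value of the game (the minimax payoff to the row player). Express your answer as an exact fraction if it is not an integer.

-3

Row minima: U → -3, D → -5; maximin = -3.
Column maxima: b1 → -3, b2 → 4; minimax = -3.
Since maximin = minimax = -3, there is a saddle point and the value is -3.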